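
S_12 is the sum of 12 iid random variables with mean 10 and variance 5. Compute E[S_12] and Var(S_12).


E[S_n] = n*mu = 12*10 = 120
Var(S_n) = n*sigma^2 = 12*5 = 60

E[S_12]=120, Var(S_12)=60


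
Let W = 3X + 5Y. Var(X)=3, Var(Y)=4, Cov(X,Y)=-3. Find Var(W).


Var(3X + 5Y) = 3^2*Var(X) + 5^2*Var(Y) + 2*3*5*Cov(X,Y)
= 9*3 + 25*4 + 30*(-3)
= 27 + 100 - 90 = 37

37


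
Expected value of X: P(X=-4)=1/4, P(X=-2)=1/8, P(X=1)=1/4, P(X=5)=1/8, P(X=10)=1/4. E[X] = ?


E[X] = sum(x * P(x))
= -4*1/4 - 2*1/8 + 1*1/4 + 5*1/8 + 10*1/4
= 17/8

17/8


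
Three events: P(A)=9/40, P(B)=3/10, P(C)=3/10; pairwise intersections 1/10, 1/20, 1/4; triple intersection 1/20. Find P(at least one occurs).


P(A∪B∪C) = P(A)+P(B)+P(C) - P(AB)-P(AC)-P(BC) + P(ABC)
= 9/40+3/10+3/10 - 1/10-1/20-1/4 + 1/20
= 19/40

19/40


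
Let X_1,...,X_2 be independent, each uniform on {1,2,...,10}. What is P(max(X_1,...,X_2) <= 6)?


P(max <= 6) = P(all X_i <= 6) = (P(X_1 <= 6))^2
= (6/10)^2 = (3/5)^2 = 9/25

9/25


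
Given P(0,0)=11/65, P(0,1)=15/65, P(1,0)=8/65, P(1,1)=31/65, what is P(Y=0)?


P(Y=0) = P(0,0)+P(1,0) = 11/65 + 8/65 = 19/65

19/65


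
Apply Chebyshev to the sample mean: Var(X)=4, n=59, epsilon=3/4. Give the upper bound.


Var(Xbar) = Var(X)/n = 4/59
Chebyshev: P(|Xbar-mu| >= 3/4) <= Var(Xbar)/(3/4)^2 = (4/59)/(9/16) = 64/531

64/531


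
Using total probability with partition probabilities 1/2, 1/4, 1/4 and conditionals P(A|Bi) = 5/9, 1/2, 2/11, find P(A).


P(A) = P(A|B1)P(B1) + P(A|B2)P(B2) + P(A|B3)P(B3)
= 5/9*1/2 + 1/2*1/4 + 2/11*1/4
= 5/18 + 1/8 + 1/22 = 355/792

355/792


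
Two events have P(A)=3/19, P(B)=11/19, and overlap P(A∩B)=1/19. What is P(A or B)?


P(A∪B) = P(A) + P(B) - P(A∩B)
= 3/19 + 11/19 - 1/19 = 13/19

13/19


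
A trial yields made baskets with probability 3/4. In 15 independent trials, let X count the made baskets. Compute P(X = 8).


P(X=8) = C(15,8) * p^8 * (1-p)^7
= 6435 * 6561/65536 * 1/16384
= 42220035/1073741824

42220035/1073741824


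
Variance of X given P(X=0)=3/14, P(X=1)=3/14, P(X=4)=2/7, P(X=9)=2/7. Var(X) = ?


E[X] = 55/14, E[X^2] = 391/14
Var(X) = E[X^2] - (E[X])^2 = 391/14 - (55/14)^2 = 2449/196

2449/196


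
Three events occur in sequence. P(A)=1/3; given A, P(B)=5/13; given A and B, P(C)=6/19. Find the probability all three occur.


P(A∩B∩C) = P(A) * P(B|A) * P(C|A∩B)
= 1/3 * 5/13 * 6/19
= 5/39 * 6/19 = 10/247

10/247


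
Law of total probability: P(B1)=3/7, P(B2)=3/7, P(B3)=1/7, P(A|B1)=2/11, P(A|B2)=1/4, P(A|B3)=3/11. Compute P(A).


P(A) = P(A|B1)P(B1) + P(A|B2)P(B2) + P(A|B3)P(B3)
= 2/11*3/7 + 1/4*3/7 + 3/11*1/7
= 6/77 + 3/28 + 3/77 = 69/308

69/308


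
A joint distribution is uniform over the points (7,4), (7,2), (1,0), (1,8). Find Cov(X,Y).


E[X]=4, E[Y]=7/2, E[XY]=25/2
Cov(X,Y) = E[XY] - E[X]E[Y] = 25/2 - 4*7/2 = -3/2

-3/2


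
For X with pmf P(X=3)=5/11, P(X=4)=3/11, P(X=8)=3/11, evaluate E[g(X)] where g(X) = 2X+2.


E[2X+2] = sum(g(x)*P(x))
= 8*5/11 + 10*3/11 + 18*3/11
= 124/11

124/11


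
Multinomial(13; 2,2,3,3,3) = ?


13! = 6227020800
Denominator: 2!=2 * 2!=2 * 3!=6 * 3!=6 * 3!=6
Coefficient = 6227020800 / 864 = 7207200

7207200


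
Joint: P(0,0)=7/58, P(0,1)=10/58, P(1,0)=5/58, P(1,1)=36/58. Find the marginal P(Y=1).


P(Y=1) = P(0,1)+P(1,1) = 10/58 + 36/58 = 46/58 = 23/29

23/29


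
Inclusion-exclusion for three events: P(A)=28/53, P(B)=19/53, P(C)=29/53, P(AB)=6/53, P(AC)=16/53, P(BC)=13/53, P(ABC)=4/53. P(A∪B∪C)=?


P(A∪B∪C) = P(A)+P(B)+P(C) - P(AB)-P(AC)-P(BC) + P(ABC)
= 28/53+19/53+29/53 - 6/53-16/53-13/53 + 4/53
= 45/53

45/53


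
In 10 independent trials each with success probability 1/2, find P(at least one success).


P(at least one) = 1 - P(none)
P(none) = (1 - 1/2)^10 = (1/2)^10 = 1/1024
P(at least one) = 1 - 1/1024 = 1023/1024

1023/1024


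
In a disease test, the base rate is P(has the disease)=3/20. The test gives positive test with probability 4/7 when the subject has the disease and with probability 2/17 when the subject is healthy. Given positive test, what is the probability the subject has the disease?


P(A) = P(A|B)P(B) + P(A|B')P(B') = 4/7*3/20 + 2/17*17/20 = 13/70
P(B|A) = P(A|B)P(B)/P(A) = (3/35)/(13/70) = 6/13

6/13


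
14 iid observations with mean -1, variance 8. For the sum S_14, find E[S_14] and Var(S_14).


E[S_n] = n*mu = 14*-1 = -14
Var(S_n) = n*sigma^2 = 14*8 = 112

E[S_14]=-14, Var(S_14)=112


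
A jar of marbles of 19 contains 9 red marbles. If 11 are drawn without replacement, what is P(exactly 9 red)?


P(X=9) = C(9,9)*C(10,2) / C(19,11)
= 1*45 / 75582
= 45/75582 = 5/8398

5/8398


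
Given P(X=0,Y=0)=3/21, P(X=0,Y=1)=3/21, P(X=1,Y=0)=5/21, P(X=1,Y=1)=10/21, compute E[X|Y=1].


P(Y=1) = 13/21
E[X|Y=1] = (0*3 + 1*10)/13 = 10/13

10/13


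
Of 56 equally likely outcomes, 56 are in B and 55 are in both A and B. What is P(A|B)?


P(A|B) = P(A∩B)/P(B) = (55/56)/(56/56) = 55/56

55/56


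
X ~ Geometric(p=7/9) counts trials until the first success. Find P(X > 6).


P(X > 6) = P(first 6 trials all fail) = (1-p)^6 = (2/9)^6 = 64/531441

64/531441


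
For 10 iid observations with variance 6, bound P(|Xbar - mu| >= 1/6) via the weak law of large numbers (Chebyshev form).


Var(Xbar) = Var(X)/n = 6/10
Chebyshev: P(|Xbar-mu| >= 1/6) <= Var(Xbar)/(1/6)^2 = (3/5)/(1/36) = 108/5
Bound exceeds 1, so trivial bound: 1

1


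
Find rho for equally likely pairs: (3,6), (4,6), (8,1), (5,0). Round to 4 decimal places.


Cov(X,Y) = -3.7500, Var(X) = 3.5000, Var(Y) = 7.6875
rho = Cov/(sqrt(VarX)*sqrt(VarY)) = -0.7229

-0.7229


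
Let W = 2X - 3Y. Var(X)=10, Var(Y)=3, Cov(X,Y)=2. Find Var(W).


Var(2X - 3Y) = 2^2*Var(X) + (-3)^2*Var(Y) + 2*2*(-3)*Cov(X,Y)
= 4*10 + 9*3 - 12*2
= 40 + 27 - 24 = 43

43


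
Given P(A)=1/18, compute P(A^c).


P(A') = 1 - P(A) = 1 - 1/18 = 17/18

17/18


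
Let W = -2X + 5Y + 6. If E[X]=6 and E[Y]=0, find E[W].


E[-2X + 5Y + 6] = -2*E[X] + 5*E[Y] + 6
= (-2)*(6) + (5)*(0) + (6)
= -12 + 0 + 6 = -6

-6


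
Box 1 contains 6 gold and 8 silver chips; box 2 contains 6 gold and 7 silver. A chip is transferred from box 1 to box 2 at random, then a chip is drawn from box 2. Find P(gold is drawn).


P(transfer gold) = 6/14 = 3/7; P(transfer silver) = 4/7
If gold transferred: Urn II has 7 gold of 14, so P(gold|gold moved) = 1/2
If silver transferred: Urn II has 6 gold of 14, so P(gold|silver moved) = 3/7
By total probability: P(gold) = 3/7*1/2 + 4/7*3/7 = 45/98

45/98


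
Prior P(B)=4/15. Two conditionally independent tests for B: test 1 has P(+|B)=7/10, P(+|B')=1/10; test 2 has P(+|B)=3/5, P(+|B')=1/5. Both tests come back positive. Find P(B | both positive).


After test 1: P(+) = 7/10*4/15 + 1/10*11/15 = 13/50
P(B|+) = (14/75)/(13/50) = 28/39
After test 2 (use post1 as new prior): P(+) = 3/5*28/39 + 1/5*11/39 = 19/39
P(B|+,+) = (28/65)/(19/39) = 84/95

84/95


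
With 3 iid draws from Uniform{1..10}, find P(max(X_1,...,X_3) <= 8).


P(max <= 8) = P(all X_i <= 8) = (P(X_1 <= 8))^3
= (8/10)^3 = (4/5)^3 = 64/125

64/125


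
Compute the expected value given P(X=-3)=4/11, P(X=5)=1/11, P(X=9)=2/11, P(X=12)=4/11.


E[X] = sum(x * P(x))
= -3*4/11 + 5*1/11 + 9*2/11 + 12*4/11
= 59/11

59/11


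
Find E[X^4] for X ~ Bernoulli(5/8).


For Bernoulli: X in {0,1}
E[X^4] = 0^4*(1-5/8) + 1^4*5/8 = 5/8

5/8


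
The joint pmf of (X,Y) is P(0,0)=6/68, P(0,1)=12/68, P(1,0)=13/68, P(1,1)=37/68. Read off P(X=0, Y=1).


Read from table: P(X=0, Y=1) = 12/68 = 3/17

3/17


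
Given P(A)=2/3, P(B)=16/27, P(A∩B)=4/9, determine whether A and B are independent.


P(A)*P(B) = 2/3*16/27 = 32/81
P(A∩B) = 4/9 != 32/81, so not independent

No, A and B are not independent


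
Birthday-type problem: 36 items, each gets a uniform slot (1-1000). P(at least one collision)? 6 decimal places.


P(all different) = prod((1000-i)/1000 for i=0..35) = 0.528565
P(at least one match) = 1 - 0.528565 = 0.471435

0.471435


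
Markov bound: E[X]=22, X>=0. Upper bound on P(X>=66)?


Markov: P(X >= a) <= E[X]/a
P(X >= 66) <= 22/66 = 1/3

1/3


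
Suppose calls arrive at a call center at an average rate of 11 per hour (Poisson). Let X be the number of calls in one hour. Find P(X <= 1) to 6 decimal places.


P(X<=1) = e^(-11)*11^0/0! + e^(-11)*11^1/1!
≈ 0.0000167017 + 0.0001837187
= 0.0002004204
≈ 0.000200

0.000200


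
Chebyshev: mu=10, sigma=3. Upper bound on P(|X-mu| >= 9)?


k = 9/3 = 3
Chebyshev: P(|X-mu| >= k*sigma) <= 1/k^2 = 1/3^2 = 1/9

1/9


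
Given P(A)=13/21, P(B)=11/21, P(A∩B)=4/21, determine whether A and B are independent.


P(A)*P(B) = 13/21*11/21 = 143/441
P(A∩B) = 4/21 != 143/441, so not independent

No, A and B are not independent


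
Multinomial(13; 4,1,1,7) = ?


13! = 6227020800
Denominator: 4!=24 * 1!=1 * 1!=1 * 7!=5040
Coefficient = 6227020800 / 120960 = 51480

51480


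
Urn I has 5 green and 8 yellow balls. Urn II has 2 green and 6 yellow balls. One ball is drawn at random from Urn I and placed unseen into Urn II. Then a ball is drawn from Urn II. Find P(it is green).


P(transfer green) = 5/13; P(transfer yellow) = 8/13
If green transferred: Urn II has 3 green of 9, so P(green|green moved) = 1/3
If yellow transferred: Urn II has 2 green of 9, so P(green|yellow moved) = 2/9
By total probability: P(green) = 5/13*1/3 + 8/13*2/9 = 31/117

31/117


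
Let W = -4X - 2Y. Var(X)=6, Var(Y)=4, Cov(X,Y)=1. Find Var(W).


Var(-4X - 2Y) = (-4)^2*Var(X) + (-2)^2*Var(Y) + 2*(-4)*(-2)*Cov(X,Y)
= 16*6 + 4*4 + 16*1
= 96 + 16 + 16 = 128

128


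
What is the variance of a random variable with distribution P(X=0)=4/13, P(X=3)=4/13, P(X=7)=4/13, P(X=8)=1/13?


E[X] = 48/13, E[X^2] = 296/13
Var(X) = E[X^2] - (E[X])^2 = 296/13 - (48/13)^2 = 1544/169

1544/169


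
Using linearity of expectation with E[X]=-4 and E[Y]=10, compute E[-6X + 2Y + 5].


E[-6X + 2Y + 5] = -6*E[X] + 2*E[Y] + 5
= (-6)*(-4) + (2)*(10) + (5)
= 24 + 20 + 5 = 49

49


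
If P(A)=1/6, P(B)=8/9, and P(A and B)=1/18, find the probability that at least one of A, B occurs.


P(A∪B) = P(A) + P(B) - P(A∩B)
= 1/6 + 8/9 - 1/18 = 1

1


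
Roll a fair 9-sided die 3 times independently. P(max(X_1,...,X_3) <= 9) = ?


P(max <= 9) = P(all X_i <= 9) = (P(X_1 <= 9))^3
= (9/9)^3 = 1^3 = 1

1


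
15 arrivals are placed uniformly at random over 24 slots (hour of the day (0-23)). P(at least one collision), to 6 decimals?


P(all different) = prod((24-i)/24 for i=0..14) = 0.003387
P(at least one match) = 1 - 0.003387 = 0.996613

0.996613


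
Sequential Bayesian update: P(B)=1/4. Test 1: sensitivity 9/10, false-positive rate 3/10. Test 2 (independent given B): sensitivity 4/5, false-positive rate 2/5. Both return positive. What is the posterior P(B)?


After test 1: P(+) = 9/10*1/4 + 3/10*3/4 = 9/20
P(B|+) = (9/40)/(9/20) = 1/2
After test 2 (use post1 as new prior): P(+) = 4/5*1/2 + 2/5*1/2 = 3/5
P(B|+,+) = (2/5)/(3/5) = 2/3

2/3


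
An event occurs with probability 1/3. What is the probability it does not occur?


P(A') = 1 - P(A) = 1 - 1/3 = 2/3

2/3


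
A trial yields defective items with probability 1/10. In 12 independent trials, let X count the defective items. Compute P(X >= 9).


P(X>=9) = P(X=9) + P(X=10) + P(X=11) + P(X=12)
= 8019/50000000000 + 2673/500000000000 + 27/250000000000 + 1/1000000000000
= 33167/200000000000

33167/200000000000


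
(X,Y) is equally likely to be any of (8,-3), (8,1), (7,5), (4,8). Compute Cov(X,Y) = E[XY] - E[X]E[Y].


E[X]=27/4, E[Y]=11/4, E[XY]=51/4
Cov(X,Y) = E[XY] - E[X]E[Y] = 51/4 - 27/4*11/4 = -93/16

-93/16


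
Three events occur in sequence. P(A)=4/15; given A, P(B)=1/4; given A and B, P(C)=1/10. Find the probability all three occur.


P(A∩B∩C) = P(A) * P(B|A) * P(C|A∩B)
= 4/15 * 1/4 * 1/10
= 1/15 * 1/10 = 1/150

1/150


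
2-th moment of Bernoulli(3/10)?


For Bernoulli: X in {0,1}
E[X^2] = 0^2*(1-3/10) + 1^2*3/10 = 3/10

3/10


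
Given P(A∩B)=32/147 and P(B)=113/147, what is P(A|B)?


P(A|B) = P(A∩B)/P(B) = (32/147)/(113/147) = 32/113

32/113


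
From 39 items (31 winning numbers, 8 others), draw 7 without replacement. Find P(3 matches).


P(X=3) = C(31,3)*C(8,4) / C(39,7)
= 4495*70 / 15380937
= 314650/15380937

314650/15380937


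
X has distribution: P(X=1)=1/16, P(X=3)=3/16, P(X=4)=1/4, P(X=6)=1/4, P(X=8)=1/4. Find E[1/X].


E[1/X] = sum(g(x)*P(x))
= 1*1/16 + 1/3*3/16 + 1/4*1/4 + 1/6*1/4 + 1/8*1/4
= 25/96

25/96


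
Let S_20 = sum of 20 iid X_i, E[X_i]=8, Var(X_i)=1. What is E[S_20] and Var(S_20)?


E[S_n] = n*mu = 20*8 = 160
Var(S_n) = n*sigma^2 = 20*1 = 20

E[S_20]=160, Var(S_20)=20


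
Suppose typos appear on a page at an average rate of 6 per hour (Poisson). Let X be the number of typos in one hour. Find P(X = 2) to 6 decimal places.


P(X=2) = e^(-6) * 6^2 / 2!
≈ 0.002478752177 * 36 / 2
≈ 0.044618

0.044618


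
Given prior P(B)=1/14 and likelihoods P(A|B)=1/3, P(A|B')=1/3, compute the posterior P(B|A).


P(A) = P(A|B)P(B) + P(A|B')P(B') = 1/3*1/14 + 1/3*13/14 = 1/3
P(B|A) = P(A|B)P(B)/P(A) = (1/42)/(1/3) = 1/14

1/14


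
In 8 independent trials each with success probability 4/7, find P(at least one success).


P(at least one) = 1 - P(none)
P(none) = (1 - 4/7)^8 = (3/7)^8 = 6561/5764801
P(at least one) = 1 - 6561/5764801 = 5758240/5764801

5758240/5764801


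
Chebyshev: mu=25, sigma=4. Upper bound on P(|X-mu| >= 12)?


k = 12/4 = 3
Chebyshev: P(|X-mu| >= k*sigma) <= 1/k^2 = 1/3^2 = 1/9

1/9


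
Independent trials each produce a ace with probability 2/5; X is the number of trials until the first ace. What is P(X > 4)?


P(X > 4) = P(first 4 trials all fail) = (1-p)^4 = (3/5)^4 = 81/625

81/625


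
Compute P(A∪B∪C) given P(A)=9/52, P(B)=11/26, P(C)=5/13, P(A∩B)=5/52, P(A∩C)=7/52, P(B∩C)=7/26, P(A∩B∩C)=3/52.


P(A∪B∪C) = P(A)+P(B)+P(C) - P(AB)-P(AC)-P(BC) + P(ABC)
= 9/52+11/26+5/13 - 5/52-7/52-7/26 + 3/52
= 7/13

7/13


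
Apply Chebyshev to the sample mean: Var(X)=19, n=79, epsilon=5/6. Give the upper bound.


Var(Xbar) = Var(X)/n = 19/79
Chebyshev: P(|Xbar-mu| >= 5/6) <= Var(Xbar)/(5/6)^2 = (19/79)/(25/36) = 684/1975

684/1975


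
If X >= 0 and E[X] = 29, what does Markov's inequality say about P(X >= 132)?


Markov: P(X >= a) <= E[X]/a
P(X >= 132) <= 29/132

29/132


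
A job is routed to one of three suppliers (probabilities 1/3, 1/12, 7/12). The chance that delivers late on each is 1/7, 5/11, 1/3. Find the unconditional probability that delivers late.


P(A) = P(A|B1)P(B1) + P(A|B2)P(B2) + P(A|B3)P(B3)
= 1/7*1/3 + 5/11*1/12 + 1/3*7/12
= 1/21 + 5/132 + 7/36 = 194/693

194/693


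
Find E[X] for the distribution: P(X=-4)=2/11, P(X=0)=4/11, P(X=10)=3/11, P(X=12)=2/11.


E[X] = sum(x * P(x))
= -4*2/11 + 0*4/11 + 10*3/11 + 12*2/11
= 46/11

46/11


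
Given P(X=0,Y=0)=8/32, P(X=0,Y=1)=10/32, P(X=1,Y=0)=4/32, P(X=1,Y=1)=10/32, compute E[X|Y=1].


P(Y=1) = 20/32
E[X|Y=1] = (0*10 + 1*10)/20 = 10/20 = 1/2

1/2


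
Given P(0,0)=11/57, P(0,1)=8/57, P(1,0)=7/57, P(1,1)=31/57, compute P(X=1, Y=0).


Read from table: P(X=1, Y=0) = 7/57

7/57


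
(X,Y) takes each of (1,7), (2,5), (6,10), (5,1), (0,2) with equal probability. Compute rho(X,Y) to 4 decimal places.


Cov(X,Y) = 2.4000, Var(X) = 5.3600, Var(Y) = 10.8000
rho = Cov/(sqrt(VarX)*sqrt(VarY)) = 0.3154

0.3154


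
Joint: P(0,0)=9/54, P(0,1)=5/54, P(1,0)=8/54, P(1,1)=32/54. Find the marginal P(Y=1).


P(Y=1) = P(0,1)+P(1,1) = 5/54 + 32/54 = 37/54

37/54


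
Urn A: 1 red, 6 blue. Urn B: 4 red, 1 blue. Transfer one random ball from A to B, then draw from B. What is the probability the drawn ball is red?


P(transfer red) = 1/7; P(transfer blue) = 6/7
If red transferred: Urn II has 5 red of 6, so P(red|red moved) = 5/6
If blue transferred: Urn II has 4 red of 6, so P(red|blue moved) = 2/3
By total probability: P(red) = 1/7*5/6 + 6/7*2/3 = 29/42

29/42


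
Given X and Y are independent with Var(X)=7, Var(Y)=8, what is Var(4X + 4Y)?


Independence => Cov(X,Y)=0
Var(4X + 4Y) = 4^2*Var(X) + 4^2*Var(Y)
= 16*7 + 16*8 = 240

240


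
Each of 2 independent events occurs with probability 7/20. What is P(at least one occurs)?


P(at least one) = 1 - P(none)
P(none) = (1 - 7/20)^2 = (13/20)^2 = 169/400
P(at least one) = 1 - 169/400 = 231/400

231/400


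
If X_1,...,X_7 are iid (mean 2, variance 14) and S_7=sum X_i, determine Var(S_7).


By independence, Var(S_n) = n*Var(X_1) = 7*14 = 98

98


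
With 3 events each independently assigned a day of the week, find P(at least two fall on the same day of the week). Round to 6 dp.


P(all different) = prod((7-i)/7 for i=0..2) = 0.612245
P(at least one match) = 1 - 0.612245 = 0.387755

0.387755


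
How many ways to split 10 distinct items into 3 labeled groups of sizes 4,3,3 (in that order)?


10! = 3628800
Denominator: 4!=24 * 3!=6 * 3!=6
Coefficient = 3628800 / 864 = 4200

4200


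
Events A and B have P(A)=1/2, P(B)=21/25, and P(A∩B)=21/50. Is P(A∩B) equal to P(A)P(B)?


P(A)*P(B) = 1/2*21/25 = 21/50
P(A∩B) = 21/50, which equals P(A)P(B), so independent

Yes, A and B are independent


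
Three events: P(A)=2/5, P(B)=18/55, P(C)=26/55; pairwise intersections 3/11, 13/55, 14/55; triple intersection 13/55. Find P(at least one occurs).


P(A∪B∪C) = P(A)+P(B)+P(C) - P(AB)-P(AC)-P(BC) + P(ABC)
= 2/5+18/55+26/55 - 3/11-13/55-14/55 + 13/55
= 37/55

37/55


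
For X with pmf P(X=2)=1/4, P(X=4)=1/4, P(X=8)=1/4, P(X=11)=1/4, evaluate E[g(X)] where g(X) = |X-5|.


E[|X-5|] = sum(g(x)*P(x))
= 3*1/4 + 1*1/4 + 3*1/4 + 6*1/4
= 13/4

13/4


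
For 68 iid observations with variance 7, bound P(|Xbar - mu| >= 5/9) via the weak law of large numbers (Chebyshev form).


Var(Xbar) = Var(X)/n = 7/68
Chebyshev: P(|Xbar-mu| >= 5/9) <= Var(Xbar)/(5/9)^2 = (7/68)/(25/81) = 567/1700

567/1700


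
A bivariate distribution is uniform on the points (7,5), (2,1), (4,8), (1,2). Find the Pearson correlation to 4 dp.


Cov(X,Y) = 3.7500, Var(X) = 5.2500, Var(Y) = 7.5000
rho = Cov/(sqrt(VarX)*sqrt(VarY)) = 0.5976

0.5976


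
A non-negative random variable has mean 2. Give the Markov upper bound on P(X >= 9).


Markov: P(X >= a) <= E[X]/a
P(X >= 9) <= 2/9

2/9


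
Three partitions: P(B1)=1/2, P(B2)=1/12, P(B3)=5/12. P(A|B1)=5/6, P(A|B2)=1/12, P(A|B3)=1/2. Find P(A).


P(A) = P(A|B1)P(B1) + P(A|B2)P(B2) + P(A|B3)P(B3)
= 5/6*1/2 + 1/12*1/12 + 1/2*5/12
= 5/12 + 1/144 + 5/24 = 91/144

91/144


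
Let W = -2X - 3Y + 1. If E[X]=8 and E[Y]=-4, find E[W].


E[-2X - 3Y + 1] = -2*E[X] - 3*E[Y] + 1
= (-2)*(8) + (-3)*(-4) + (1)
= -16 + 12 + 1 = -3

-3


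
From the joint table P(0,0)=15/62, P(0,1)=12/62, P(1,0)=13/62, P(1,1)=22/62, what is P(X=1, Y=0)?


Read from table: P(X=1, Y=0) = 13/62

13/62


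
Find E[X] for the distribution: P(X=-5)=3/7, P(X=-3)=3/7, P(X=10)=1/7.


E[X] = sum(x * P(x))
= -5*3/7 - 3*3/7 + 10*1/7
= -2

-2


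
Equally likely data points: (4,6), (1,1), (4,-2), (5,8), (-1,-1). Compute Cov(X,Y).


E[X]=13/5, E[Y]=12/5, E[XY]=58/5
Cov(X,Y) = E[XY] - E[X]E[Y] = 58/5 - 13/5*12/5 = 134/25

134/25


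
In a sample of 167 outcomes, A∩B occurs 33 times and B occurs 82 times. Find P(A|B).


P(A|B) = P(A∩B)/P(B) = (33/167)/(82/167) = 33/82

33/82


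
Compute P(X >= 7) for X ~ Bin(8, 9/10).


P(X>=7) = P(X=7) + P(X=8)
= 4782969/12500000 + 43046721/100000000
= 81310473/100000000

81310473/100000000


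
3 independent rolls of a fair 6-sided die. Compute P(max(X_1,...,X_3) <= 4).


P(max <= 4) = P(all X_i <= 4) = (P(X_1 <= 4))^3
= (4/6)^3 = (2/3)^3 = 8/27

8/27


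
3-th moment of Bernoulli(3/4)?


For Bernoulli: X in {0,1}
E[X^3] = 0^3*(1-3/4) + 1^3*3/4 = 3/4

3/4


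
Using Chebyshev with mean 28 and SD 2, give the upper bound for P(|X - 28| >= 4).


k = 4/2 = 2
Chebyshev: P(|X-mu| >= k*sigma) <= 1/k^2 = 1/2^2 = 1/4

1/4


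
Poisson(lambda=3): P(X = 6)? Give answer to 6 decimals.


P(X=6) = e^(-3) * 3^6 / 6!
≈ 0.04978706837 * 729 / 720
≈ 0.050409

0.050409


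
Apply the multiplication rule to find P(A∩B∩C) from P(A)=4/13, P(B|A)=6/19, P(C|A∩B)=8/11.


P(A∩B∩C) = P(A) * P(B|A) * P(C|A∩B)
= 4/13 * 6/19 * 8/11
= 24/247 * 8/11 = 192/2717

192/2717


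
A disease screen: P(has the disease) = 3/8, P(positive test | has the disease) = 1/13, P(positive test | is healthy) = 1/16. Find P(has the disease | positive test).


P(A) = P(A|B)P(B) + P(A|B')P(B') = 1/13*3/8 + 1/16*5/8 = 113/1664
P(B|A) = P(A|B)P(B)/P(A) = (3/104)/(113/1664) = 48/113

48/113


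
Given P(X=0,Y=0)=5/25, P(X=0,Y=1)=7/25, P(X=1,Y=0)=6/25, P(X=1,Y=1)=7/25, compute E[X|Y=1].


P(Y=1) = 14/25
E[X|Y=1] = (0*7 + 1*7)/14 = 7/14 = 1/2

1/2


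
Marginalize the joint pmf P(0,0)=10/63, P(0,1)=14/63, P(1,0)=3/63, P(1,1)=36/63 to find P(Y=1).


P(Y=1) = P(0,1)+P(1,1) = 14/63 + 36/63 = 50/63

50/63


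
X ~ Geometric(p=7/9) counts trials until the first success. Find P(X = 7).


P(X=7) = (1-p)^6 * p = (2/9)^6 * 7/9
= 64/531441 * 7/9 = 448/4782969

448/4782969


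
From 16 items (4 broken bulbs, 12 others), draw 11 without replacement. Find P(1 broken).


P(X=1) = C(4,1)*C(12,10) / C(16,11)
= 4*66 / 4368
= 264/4368 = 11/182

11/182


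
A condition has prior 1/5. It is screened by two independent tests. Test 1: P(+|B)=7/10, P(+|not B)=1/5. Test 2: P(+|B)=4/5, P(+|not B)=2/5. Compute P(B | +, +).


After test 1: P(+) = 7/10*1/5 + 1/5*4/5 = 3/10
P(B|+) = (7/50)/(3/10) = 7/15
After test 2 (use post1 as new prior): P(+) = 4/5*7/15 + 2/5*8/15 = 44/75
P(B|+,+) = (28/75)/(44/75) = 7/11

7/11


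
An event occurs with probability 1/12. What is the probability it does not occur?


P(A') = 1 - P(A) = 1 - 1/12 = 11/12

11/12


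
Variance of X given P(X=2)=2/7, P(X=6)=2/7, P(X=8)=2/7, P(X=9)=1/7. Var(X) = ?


E[X] = 41/7, E[X^2] = 289/7
Var(X) = E[X^2] - (E[X])^2 = 289/7 - (41/7)^2 = 342/49

342/49


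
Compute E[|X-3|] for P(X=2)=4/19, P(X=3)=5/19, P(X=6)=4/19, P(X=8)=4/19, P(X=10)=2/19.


E[|X-3|] = sum(g(x)*P(x))
= 1*4/19 + 0*5/19 + 3*4/19 + 5*4/19 + 7*2/19
= 50/19

50/19


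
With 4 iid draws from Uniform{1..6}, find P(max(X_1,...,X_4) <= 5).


P(max <= 5) = P(all X_i <= 5) = (P(X_1 <= 5))^4
= (5/6)^4 = 625/1296

625/1296


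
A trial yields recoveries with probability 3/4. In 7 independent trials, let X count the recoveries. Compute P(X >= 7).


P(X>=7) = P(X=7)
= 2187/16384
= 2187/16384

2187/16384


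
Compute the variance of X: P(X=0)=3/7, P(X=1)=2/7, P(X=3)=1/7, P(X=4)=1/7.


E[X] = 9/7, E[X^2] = 27/7
Var(X) = E[X^2] - (E[X])^2 = 27/7 - (9/7)^2 = 108/49

108/49


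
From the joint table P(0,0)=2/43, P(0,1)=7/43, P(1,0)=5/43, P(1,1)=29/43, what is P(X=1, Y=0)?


Read from table: P(X=1, Y=0) = 5/43

5/43


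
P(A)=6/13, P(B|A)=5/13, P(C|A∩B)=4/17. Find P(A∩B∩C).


P(A∩B∩C) = P(A) * P(B|A) * P(C|A∩B)
= 6/13 * 5/13 * 4/17
= 30/169 * 4/17 = 120/2873

120/2873


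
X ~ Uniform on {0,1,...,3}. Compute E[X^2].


E[X^2] = (1/4) * sum(x^2 for x=0..3)
= 14/4 = 7/2

7/2


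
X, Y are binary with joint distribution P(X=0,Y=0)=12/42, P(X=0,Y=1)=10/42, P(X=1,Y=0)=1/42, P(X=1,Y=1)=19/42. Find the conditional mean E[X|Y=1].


P(Y=1) = 29/42
E[X|Y=1] = (0*10 + 1*19)/29 = 19/29

19/29


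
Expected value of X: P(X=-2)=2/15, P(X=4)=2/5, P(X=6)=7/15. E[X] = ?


E[X] = sum(x * P(x))
= -2*2/15 + 4*2/5 + 6*7/15
= 62/15

62/15


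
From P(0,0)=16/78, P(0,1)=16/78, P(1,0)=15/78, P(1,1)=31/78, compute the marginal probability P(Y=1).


P(Y=1) = P(0,1)+P(1,1) = 16/78 + 31/78 = 47/78

47/78


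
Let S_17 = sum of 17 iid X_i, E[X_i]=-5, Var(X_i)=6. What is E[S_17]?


E[S_n] = n*E[X_1] = 17*-5 = -85

-85


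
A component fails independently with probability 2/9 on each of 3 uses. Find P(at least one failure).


P(at least one) = 1 - P(none)
P(none) = (1 - 2/9)^3 = (7/9)^3 = 343/729
P(at least one) = 1 - 343/729 = 386/729

386/729


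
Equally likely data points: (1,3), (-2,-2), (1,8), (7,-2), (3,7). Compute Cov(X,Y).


E[X]=2, E[Y]=14/5, E[XY]=22/5
Cov(X,Y) = E[XY] - E[X]E[Y] = 22/5 - 2*14/5 = -6/5

-6/5


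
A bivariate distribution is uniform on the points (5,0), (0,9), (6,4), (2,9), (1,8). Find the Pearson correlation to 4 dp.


Cov(X,Y) = -6.8000, Var(X) = 5.3600, Var(Y) = 12.4000
rho = Cov/(sqrt(VarX)*sqrt(VarY)) = -0.8341

-0.8341


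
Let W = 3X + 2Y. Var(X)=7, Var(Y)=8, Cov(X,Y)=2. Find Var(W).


Var(3X + 2Y) = 3^2*Var(X) + 2^2*Var(Y) + 2*3*2*Cov(X,Y)
= 9*7 + 4*8 + 12*2
= 63 + 32 + 24 = 119

119


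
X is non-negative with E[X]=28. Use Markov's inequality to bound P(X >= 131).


Markov: P(X >= a) <= E[X]/a
P(X >= 131) <= 28/131

28/131


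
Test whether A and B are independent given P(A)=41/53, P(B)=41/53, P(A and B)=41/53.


P(A)*P(B) = 41/53*41/53 = 1681/2809
P(A∩B) = 41/53 != 1681/2809, so not independent

No, A and B are not independent


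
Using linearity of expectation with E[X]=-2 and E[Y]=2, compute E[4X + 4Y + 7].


E[4X + 4Y + 7] = 4*E[X] + 4*E[Y] + 7
= (4)*(-2) + (4)*(2) + (7)
= -8 + 8 + 7 = 7

7


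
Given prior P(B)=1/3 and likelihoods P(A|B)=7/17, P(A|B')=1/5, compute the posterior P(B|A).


P(A) = P(A|B)P(B) + P(A|B')P(B') = 7/17*1/3 + 1/5*2/3 = 23/85
P(B|A) = P(A|B)P(B)/P(A) = (7/51)/(23/85) = 35/69

35/69


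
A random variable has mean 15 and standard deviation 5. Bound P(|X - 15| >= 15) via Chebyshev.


k = 15/5 = 3
Chebyshev: P(|X-mu| >= k*sigma) <= 1/k^2 = 1/3^2 = 1/9

1/9


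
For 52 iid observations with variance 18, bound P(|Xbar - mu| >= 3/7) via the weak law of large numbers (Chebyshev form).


Var(Xbar) = Var(X)/n = 18/52
Chebyshev: P(|Xbar-mu| >= 3/7) <= Var(Xbar)/(3/7)^2 = (9/26)/(9/49) = 49/26
Bound exceeds 1, so trivial bound: 1

1


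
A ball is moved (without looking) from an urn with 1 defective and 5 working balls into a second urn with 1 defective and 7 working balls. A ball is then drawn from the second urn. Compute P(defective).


P(transfer defective) = 1/6; P(transfer working) = 5/6
If defective transferred: Urn II has 2 defective of 9, so P(defective|defective moved) = 2/9
If working transferred: Urn II has 1 defective of 9, so P(defective|working moved) = 1/9
By total probability: P(defective) = 1/6*2/9 + 5/6*1/9 = 7/54

7/54


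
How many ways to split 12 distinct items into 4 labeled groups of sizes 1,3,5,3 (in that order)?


12! = 479001600
Denominator: 1!=1 * 3!=6 * 5!=120 * 3!=6
Coefficient = 479001600 / 4320 = 110880

110880


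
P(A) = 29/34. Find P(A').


P(A') = 1 - P(A) = 1 - 29/34 = 5/34

5/34


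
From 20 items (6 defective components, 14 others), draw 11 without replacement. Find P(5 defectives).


P(X=5) = C(6,5)*C(14,6) / C(20,11)
= 6*3003 / 167960
= 18018/167960 = 693/6460

693/6460


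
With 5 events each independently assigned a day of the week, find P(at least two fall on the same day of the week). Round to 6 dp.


P(all different) = prod((7-i)/7 for i=0..4) = 0.149938
P(at least one match) = 1 - 0.149938 = 0.850062

0.850062


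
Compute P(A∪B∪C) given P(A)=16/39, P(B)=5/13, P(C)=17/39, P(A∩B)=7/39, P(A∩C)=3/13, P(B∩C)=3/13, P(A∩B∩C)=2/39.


P(A∪B∪C) = P(A)+P(B)+P(C) - P(AB)-P(AC)-P(BC) + P(ABC)
= 16/39+5/13+17/39 - 7/39-3/13-3/13 + 2/39
= 25/39

25/39


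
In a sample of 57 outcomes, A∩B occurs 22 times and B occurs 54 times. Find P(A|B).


P(A|B) = P(A∩B)/P(B) = (22/57)/(54/57) = 22/54 = 11/27

11/27


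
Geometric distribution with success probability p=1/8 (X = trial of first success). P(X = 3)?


P(X=3) = (1-p)^2 * p = (7/8)^2 * 1/8
= 49/64 * 1/8 = 49/512

49/512


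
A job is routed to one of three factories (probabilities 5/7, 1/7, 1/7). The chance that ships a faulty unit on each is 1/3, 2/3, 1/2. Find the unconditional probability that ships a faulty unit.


P(A) = P(A|B1)P(B1) + P(A|B2)P(B2) + P(A|B3)P(B3)
= 1/3*5/7 + 2/3*1/7 + 1/2*1/7
= 5/21 + 2/21 + 1/14 = 17/42

17/42


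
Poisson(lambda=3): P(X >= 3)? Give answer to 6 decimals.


P(X>=3) = 1 - P(X<=2) = 1 - (e^(-3)*3^0/0! + e^(-3)*3^1/1! + e^(-3)*3^2/2!)
≈ 1 - (0.0497870684 + 0.1493612051 + 0.2240418077)
= 1 - 0.4231900812 = 0.5768099188
≈ 0.576810

0.576810


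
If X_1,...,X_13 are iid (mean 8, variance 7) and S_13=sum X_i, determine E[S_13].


E[S_n] = n*E[X_1] = 13*8 = 104

104


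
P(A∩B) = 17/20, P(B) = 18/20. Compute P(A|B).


P(A|B) = P(A∩B)/P(B) = (17/20)/(18/20) = 17/18

17/18


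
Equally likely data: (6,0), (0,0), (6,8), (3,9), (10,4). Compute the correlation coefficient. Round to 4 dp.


Cov(X,Y) = 2.0000, Var(X) = 11.2000, Var(Y) = 14.5600
rho = Cov/(sqrt(VarX)*sqrt(VarY)) = 0.1566

0.1566


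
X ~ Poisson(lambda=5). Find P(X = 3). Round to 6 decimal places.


P(X=3) = e^(-5) * 5^3 / 3!
≈ 0.006737946999 * 125 / 6
≈ 0.140374

0.140374


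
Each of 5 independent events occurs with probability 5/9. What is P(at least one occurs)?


P(at least one) = 1 - P(none)
P(none) = (1 - 5/9)^5 = (4/9)^5 = 1024/59049
P(at least one) = 1 - 1024/59049 = 58025/59049

58025/59049


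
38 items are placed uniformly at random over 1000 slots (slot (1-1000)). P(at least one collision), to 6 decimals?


P(all different) = prod((1000-i)/1000 for i=0..37) = 0.490683
P(at least one match) = 1 - 0.490683 = 0.509317

0.509317


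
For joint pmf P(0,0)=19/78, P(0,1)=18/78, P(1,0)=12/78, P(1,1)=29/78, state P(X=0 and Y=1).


Read from table: P(X=0, Y=1) = 18/78 = 3/13

3/13


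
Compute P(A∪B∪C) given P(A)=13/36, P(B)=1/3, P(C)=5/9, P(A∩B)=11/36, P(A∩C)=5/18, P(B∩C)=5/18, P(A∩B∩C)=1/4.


P(A∪B∪C) = P(A)+P(B)+P(C) - P(AB)-P(AC)-P(BC) + P(ABC)
= 13/36+1/3+5/9 - 11/36-5/18-5/18 + 1/4
= 23/36

23/36


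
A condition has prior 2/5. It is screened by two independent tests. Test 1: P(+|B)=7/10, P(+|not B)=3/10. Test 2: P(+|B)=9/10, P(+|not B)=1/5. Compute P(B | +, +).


After test 1: P(+) = 7/10*2/5 + 3/10*3/5 = 23/50
P(B|+) = (7/25)/(23/50) = 14/23
After test 2 (use post1 as new prior): P(+) = 9/10*14/23 + 1/5*9/23 = 72/115
P(B|+,+) = (63/115)/(72/115) = 7/8

7/8


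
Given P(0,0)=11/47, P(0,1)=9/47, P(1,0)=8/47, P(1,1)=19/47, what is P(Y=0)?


P(Y=0) = P(0,0)+P(1,0) = 11/47 + 8/47 = 19/47

19/47


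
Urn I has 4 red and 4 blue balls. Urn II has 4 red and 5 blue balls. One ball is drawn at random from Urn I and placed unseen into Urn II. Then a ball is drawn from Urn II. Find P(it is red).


P(transfer red) = 4/8 = 1/2; P(transfer blue) = 1/2
If red transferred: Urn II has 5 red of 10, so P(red|red moved) = 1/2
If blue transferred: Urn II has 4 red of 10, so P(red|blue moved) = 2/5
By total probability: P(red) = 1/2*1/2 + 1/2*2/5 = 9/20

9/20


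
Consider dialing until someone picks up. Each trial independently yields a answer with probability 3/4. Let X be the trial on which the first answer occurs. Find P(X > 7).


P(X > 7) = P(first 7 trials all fail) = (1-p)^7 = (1/4)^7 = 1/16384

1/16384


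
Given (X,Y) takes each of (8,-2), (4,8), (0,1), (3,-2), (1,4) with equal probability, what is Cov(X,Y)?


E[X]=16/5, E[Y]=9/5, E[XY]=14/5
Cov(X,Y) = E[XY] - E[X]E[Y] = 14/5 - 16/5*9/5 = -74/25

-74/25


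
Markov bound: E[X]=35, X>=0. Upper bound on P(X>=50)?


Markov: P(X >= a) <= E[X]/a
P(X >= 50) <= 35/50 = 7/10

7/10


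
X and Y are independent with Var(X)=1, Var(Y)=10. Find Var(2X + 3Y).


Independence => Cov(X,Y)=0
Var(2X + 3Y) = 2^2*Var(X) + 3^2*Var(Y)
= 4*1 + 9*10 = 94

94


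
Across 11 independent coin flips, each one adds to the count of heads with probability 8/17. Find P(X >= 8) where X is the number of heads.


P(X>=8) = P(X=8) + P(X=9) + P(X=10) + P(X=11)
= 2018047426560/34271896307633 + 597939978240/34271896307633 + 106300440576/34271896307633 + 8589934592/34271896307633
= 2730877779968/34271896307633

2730877779968/34271896307633


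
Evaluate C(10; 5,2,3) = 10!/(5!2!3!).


10! = 3628800
Denominator: 5!=120 * 2!=2 * 3!=6
Coefficient = 3628800 / 1440 = 2520

2520


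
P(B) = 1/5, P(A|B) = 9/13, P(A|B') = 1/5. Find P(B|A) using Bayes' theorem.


P(A) = P(A|B)P(B) + P(A|B')P(B') = 9/13*1/5 + 1/5*4/5 = 97/325
P(B|A) = P(A|B)P(B)/P(A) = (9/65)/(97/325) = 45/97

45/97


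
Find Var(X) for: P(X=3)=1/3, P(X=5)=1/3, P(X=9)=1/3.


E[X] = 17/3, E[X^2] = 115/3
Var(X) = E[X^2] - (E[X])^2 = 115/3 - (17/3)^2 = 56/9

56/9


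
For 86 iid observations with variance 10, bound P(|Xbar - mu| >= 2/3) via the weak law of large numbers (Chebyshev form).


Var(Xbar) = Var(X)/n = 10/86
Chebyshev: P(|Xbar-mu| >= 2/3) <= Var(Xbar)/(2/3)^2 = (5/43)/(4/9) = 45/172

45/172


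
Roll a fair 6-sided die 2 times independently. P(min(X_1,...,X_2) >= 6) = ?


P(min >= 6) = P(all X_i >= 6) = (P(X_1 >= 6))^2
= (1/6)^2 = 1/36

1/36


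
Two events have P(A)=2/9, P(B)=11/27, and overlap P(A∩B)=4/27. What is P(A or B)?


P(A∪B) = P(A) + P(B) - P(A∩B)
= 2/9 + 11/27 - 4/27 = 13/27

13/27


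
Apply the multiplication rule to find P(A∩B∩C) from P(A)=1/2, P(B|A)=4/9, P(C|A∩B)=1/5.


P(A∩B∩C) = P(A) * P(B|A) * P(C|A∩B)
= 1/2 * 4/9 * 1/5
= 2/9 * 1/5 = 2/45

2/45


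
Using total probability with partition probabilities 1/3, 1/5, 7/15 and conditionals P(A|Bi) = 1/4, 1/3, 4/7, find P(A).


P(A) = P(A|B1)P(B1) + P(A|B2)P(B2) + P(A|B3)P(B3)
= 1/4*1/3 + 1/3*1/5 + 4/7*7/15
= 1/12 + 1/15 + 4/15 = 5/12

5/12


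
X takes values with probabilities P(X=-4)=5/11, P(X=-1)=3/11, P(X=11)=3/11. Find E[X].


E[X] = sum(x * P(x))
= -4*5/11 - 1*3/11 + 11*3/11
= 10/11

10/11


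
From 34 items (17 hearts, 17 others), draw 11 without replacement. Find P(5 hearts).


P(X=5) = C(17,5)*C(17,6) / C(34,11)
= 6188*12376 / 286097760
= 76582688/286097760 = 10829/40455

10829/40455


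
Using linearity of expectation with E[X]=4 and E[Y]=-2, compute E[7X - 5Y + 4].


E[7X - 5Y + 4] = 7*E[X] - 5*E[Y] + 4
= (7)*(4) + (-5)*(-2) + (4)
= 28 + 10 + 4 = 42

42


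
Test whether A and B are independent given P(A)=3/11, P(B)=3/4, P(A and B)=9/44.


P(A)*P(B) = 3/11*3/4 = 9/44
P(A∩B) = 9/44, which equals P(A)P(B), so independent

Yes, A and B are independent


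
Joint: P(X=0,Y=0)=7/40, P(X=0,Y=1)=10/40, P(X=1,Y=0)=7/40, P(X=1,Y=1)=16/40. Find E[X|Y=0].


P(Y=0) = 14/40
E[X|Y=0] = (0*7 + 1*7)/14 = 7/14 = 1/2

1/2


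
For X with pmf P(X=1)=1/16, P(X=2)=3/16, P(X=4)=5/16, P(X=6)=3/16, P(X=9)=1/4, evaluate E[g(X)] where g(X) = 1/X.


E[1/X] = sum(g(x)*P(x))
= 1*1/16 + 1/2*3/16 + 1/4*5/16 + 1/6*3/16 + 1/9*1/4
= 169/576

169/576


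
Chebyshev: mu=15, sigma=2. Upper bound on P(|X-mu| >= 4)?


k = 4/2 = 2
Chebyshev: P(|X-mu| >= k*sigma) <= 1/k^2 = 1/2^2 = 1/4

1/4


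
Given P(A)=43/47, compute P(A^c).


P(A') = 1 - P(A) = 1 - 43/47 = 4/47

4/47


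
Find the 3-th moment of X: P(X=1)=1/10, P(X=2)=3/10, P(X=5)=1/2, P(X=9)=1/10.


E[X^3] = sum(x^3 * P(x))
= 1*1/10 + 8*3/10 + 125*1/2 + 729*1/10
= 1379/10

1379/10


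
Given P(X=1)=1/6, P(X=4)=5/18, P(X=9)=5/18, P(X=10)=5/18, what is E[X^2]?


E[X^2] = sum(g(x)*P(x))
= 1*1/6 + 16*5/18 + 81*5/18 + 100*5/18
= 494/9

494/9


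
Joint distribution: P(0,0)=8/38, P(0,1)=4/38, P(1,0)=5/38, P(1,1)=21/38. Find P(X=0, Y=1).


Read from table: P(X=0, Y=1) = 4/38 = 2/19

2/19


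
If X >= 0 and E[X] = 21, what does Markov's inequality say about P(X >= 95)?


Markov: P(X >= a) <= E[X]/a
P(X >= 95) <= 21/95

21/95


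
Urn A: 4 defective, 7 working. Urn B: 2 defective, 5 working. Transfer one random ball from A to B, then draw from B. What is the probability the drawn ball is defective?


P(transfer defective) = 4/11; P(transfer working) = 7/11
If defective transferred: Urn II has 3 defective of 8, so P(defective|defective moved) = 3/8
If working transferred: Urn II has 2 defective of 8, so P(defective|working moved) = 1/4
By total probability: P(defective) = 4/11*3/8 + 7/11*1/4 = 13/44

13/44


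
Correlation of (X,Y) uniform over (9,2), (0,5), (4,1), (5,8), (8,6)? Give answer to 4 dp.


Cov(X,Y) = -0.8800, Var(X) = 10.1600, Var(Y) = 6.6400
rho = Cov/(sqrt(VarX)*sqrt(VarY)) = -0.1071

-0.1071


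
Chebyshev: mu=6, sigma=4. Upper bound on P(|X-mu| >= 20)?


k = 20/4 = 5
Chebyshev: P(|X-mu| >= k*sigma) <= 1/k^2 = 1/5^2 = 1/25

1/25


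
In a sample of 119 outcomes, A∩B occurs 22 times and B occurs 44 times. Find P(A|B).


P(A|B) = P(A∩B)/P(B) = (22/119)/(44/119) = 22/44 = 1/2

1/2


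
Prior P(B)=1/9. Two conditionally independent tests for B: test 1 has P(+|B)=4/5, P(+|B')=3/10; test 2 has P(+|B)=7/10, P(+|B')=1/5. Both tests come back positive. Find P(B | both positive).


After test 1: P(+) = 4/5*1/9 + 3/10*8/9 = 16/45
P(B|+) = (4/45)/(16/45) = 1/4
After test 2 (use post1 as new prior): P(+) = 7/10*1/4 + 1/5*3/4 = 13/40
P(B|+,+) = (7/40)/(13/40) = 7/13

7/13


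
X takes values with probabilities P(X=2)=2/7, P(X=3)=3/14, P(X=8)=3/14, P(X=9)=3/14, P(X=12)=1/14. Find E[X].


E[X] = sum(x * P(x))
= 2*2/7 + 3*3/14 + 8*3/14 + 9*3/14 + 12*1/14
= 40/7

40/7


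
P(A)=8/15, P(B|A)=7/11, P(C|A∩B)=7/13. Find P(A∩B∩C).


P(A∩B∩C) = P(A) * P(B|A) * P(C|A∩B)
= 8/15 * 7/11 * 7/13
= 56/165 * 7/13 = 392/2145

392/2145


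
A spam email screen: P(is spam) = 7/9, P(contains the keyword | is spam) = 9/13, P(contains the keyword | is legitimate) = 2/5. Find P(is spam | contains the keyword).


P(A) = P(A|B)P(B) + P(A|B')P(B') = 9/13*7/9 + 2/5*2/9 = 367/585
P(B|A) = P(A|B)P(B)/P(A) = (7/13)/(367/585) = 315/367

315/367


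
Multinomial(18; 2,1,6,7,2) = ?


18! = 6402373705728000
Denominator: 2!=2 * 1!=1 * 6!=720 * 7!=5040 * 2!=2
Coefficient = 6402373705728000 / 14515200 = 441080640

441080640


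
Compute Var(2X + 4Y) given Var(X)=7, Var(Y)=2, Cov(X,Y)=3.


Var(2X + 4Y) = 2^2*Var(X) + 4^2*Var(Y) + 2*2*4*Cov(X,Y)
= 4*7 + 16*2 + 16*3
= 28 + 32 + 48 = 108

108


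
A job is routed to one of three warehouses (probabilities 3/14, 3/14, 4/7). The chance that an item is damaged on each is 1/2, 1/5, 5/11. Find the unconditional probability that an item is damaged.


P(A) = P(A|B1)P(B1) + P(A|B2)P(B2) + P(A|B3)P(B3)
= 1/2*3/14 + 1/5*3/14 + 5/11*4/7
= 3/28 + 3/70 + 20/77 = 631/1540

631/1540


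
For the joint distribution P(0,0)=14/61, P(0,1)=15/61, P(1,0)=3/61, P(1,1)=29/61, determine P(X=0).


P(X=0) = P(0,0)+P(0,1) = 14/61 + 15/61 = 29/61

29/61


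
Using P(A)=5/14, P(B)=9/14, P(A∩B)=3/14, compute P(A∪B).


P(A∪B) = P(A) + P(B) - P(A∩B)
= 5/14 + 9/14 - 3/14 = 11/14

11/14


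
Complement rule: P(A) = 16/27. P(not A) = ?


P(A') = 1 - P(A) = 1 - 16/27 = 11/27

11/27


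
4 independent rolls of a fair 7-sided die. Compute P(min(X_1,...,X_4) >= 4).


P(min >= 4) = P(all X_i >= 4) = (P(X_1 >= 4))^4
= (4/7)^4 = 256/2401

256/2401


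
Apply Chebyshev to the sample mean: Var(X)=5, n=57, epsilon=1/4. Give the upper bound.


Var(Xbar) = Var(X)/n = 5/57
Chebyshev: P(|Xbar-mu| >= 1/4) <= Var(Xbar)/(1/4)^2 = (5/57)/(1/16) = 80/57
Bound exceeds 1, so trivial bound: 1

1


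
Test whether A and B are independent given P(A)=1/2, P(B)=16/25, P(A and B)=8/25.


P(A)*P(B) = 1/2*16/25 = 8/25
P(A∩B) = 8/25, which equals P(A)P(B), so independent

Yes, A and B are independent


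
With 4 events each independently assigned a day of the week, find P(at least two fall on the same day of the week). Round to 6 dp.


P(all different) = prod((7-i)/7 for i=0..3) = 0.349854
P(at least one match) = 1 - 0.349854 = 0.650146

0.650146
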